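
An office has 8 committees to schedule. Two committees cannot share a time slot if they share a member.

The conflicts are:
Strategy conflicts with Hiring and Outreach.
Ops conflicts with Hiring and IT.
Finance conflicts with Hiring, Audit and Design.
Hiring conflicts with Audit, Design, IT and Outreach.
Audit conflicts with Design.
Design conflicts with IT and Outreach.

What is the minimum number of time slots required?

4

Finance, Hiring, Audit, Design all conflict with each other, so at least 4 time slots are needed.
A valid assignment using 4 time slots: Strategy=2, Ops=2, Finance=4, Hiring=1, Audit=3, Design=2, IT=3, Outreach=3. Each listed conflict is separated.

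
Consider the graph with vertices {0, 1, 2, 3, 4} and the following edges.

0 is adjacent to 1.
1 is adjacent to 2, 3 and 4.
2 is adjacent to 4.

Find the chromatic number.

1, 2, 4 are pairwise adjacent, so at least 3 colors are needed.
3 colors suffice: color red → {1}; color blue → {0, 3, 4}; color green → {2}. Every edge joins two different colors.

3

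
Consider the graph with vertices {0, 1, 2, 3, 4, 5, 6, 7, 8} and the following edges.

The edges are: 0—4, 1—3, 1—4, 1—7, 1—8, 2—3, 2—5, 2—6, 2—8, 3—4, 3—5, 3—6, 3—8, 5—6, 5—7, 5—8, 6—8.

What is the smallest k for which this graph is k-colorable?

5

2, 3, 5, 6, 8 form a clique, so at least 5 colors are needed.
5 colors suffice: color red → {0, 3, 7}; color blue → {4, 8}; color green → {1, 5}; color yellow → {6}; color purple → {2}. Each edge has distinct colors on its endpoints.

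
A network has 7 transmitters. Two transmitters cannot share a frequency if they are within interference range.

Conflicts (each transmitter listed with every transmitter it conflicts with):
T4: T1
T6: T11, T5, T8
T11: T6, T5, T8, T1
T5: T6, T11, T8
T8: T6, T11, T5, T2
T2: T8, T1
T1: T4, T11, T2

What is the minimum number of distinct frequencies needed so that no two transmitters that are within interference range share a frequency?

T6, T11, T5, T8 all conflict with each other, so at least 4 frequencies are needed.
A valid assignment using 4 frequencies: T4=1, T6=4, T11=1, T5=3, T8=2, T2=1, T1=2. Every pair that conflicts lands in different frequencies.

4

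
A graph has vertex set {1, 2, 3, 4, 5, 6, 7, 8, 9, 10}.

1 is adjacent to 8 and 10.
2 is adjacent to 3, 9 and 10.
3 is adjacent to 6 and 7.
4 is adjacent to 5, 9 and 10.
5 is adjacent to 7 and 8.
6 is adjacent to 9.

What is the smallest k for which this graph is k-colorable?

The cycle 8-1-10-4-5-8 has odd length 5, so it cannot be 2-colored; at least 3 colors are needed.
3 colors suffice: color a → {1, 2, 5, 6}; color b → {3, 8, 9, 10}; color c → {4, 7}. Every edge joins two different colors.

3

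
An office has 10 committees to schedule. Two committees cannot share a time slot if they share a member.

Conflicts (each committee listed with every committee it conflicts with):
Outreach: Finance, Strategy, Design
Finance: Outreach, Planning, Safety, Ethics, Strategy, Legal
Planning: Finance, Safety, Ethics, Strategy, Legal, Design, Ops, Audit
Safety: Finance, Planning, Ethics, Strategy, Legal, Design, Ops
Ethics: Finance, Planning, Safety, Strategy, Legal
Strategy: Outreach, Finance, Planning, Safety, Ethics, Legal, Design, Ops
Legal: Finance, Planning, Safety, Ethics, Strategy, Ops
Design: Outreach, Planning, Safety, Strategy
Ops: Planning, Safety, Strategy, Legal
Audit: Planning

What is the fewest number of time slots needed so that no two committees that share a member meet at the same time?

Finance, Planning, Safety, Ethics, Strategy, Legal all conflict with each other, so at least 6 time slots are needed.
6 time slots suffice: time slot 1 → {Strategy, Audit}; time slot 2 → {Outreach, Planning}; time slot 3 → {Safety}; time slot 4 → {Finance, Design, Ops}; time slot 5 → {Legal}; time slot 6 → {Ethics}. Each listed conflict is separated.

6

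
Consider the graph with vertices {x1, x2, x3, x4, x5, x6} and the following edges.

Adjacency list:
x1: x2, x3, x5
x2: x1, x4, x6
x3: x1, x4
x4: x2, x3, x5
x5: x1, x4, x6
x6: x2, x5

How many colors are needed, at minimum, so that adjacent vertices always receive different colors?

x1 and x3 are adjacent, so at least 2 colors are needed.
2 colors suffice: x1=red, x2=blue, x3=blue, x4=red, x5=blue, x6=red. Every edge joins two different colors.

2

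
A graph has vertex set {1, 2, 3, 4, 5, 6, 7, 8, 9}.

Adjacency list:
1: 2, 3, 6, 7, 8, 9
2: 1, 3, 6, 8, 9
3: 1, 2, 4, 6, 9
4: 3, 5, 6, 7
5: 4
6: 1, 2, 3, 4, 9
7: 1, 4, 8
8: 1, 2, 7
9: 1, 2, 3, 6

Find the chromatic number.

1, 2, 3, 6, 9 are mutually adjacent (a clique of size 5), so at least 5 colors are needed.
5 colors suffice: color a → {1, 4}; color b → {5, 6, 8}; color c → {3, 7}; color d → {2}; color e → {9}. Each edge has distinct colors on its endpoints.

5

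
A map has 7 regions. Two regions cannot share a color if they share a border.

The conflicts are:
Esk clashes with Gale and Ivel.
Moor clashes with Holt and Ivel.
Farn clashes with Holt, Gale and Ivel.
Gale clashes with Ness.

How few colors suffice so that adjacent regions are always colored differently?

Moor and Holt conflict, so at least 2 colors are needed.
2 colors suffice: color 1 → {Holt, Gale, Ivel}; color 2 → {Esk, Moor, Farn, Ness}. No two conflicting regions share a color.

2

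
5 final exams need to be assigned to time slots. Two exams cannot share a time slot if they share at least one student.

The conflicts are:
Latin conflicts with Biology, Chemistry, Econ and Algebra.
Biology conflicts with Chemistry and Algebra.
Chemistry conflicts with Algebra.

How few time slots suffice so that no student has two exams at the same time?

4

Latin, Biology, Chemistry, Algebra pairwise conflict, so at least 4 time slots are needed.
4 time slots suffice: time slot 1 → {Latin}; time slot 2 → {Econ, Algebra}; time slot 3 → {Chemistry}; time slot 4 → {Biology}. Each listed conflict is separated.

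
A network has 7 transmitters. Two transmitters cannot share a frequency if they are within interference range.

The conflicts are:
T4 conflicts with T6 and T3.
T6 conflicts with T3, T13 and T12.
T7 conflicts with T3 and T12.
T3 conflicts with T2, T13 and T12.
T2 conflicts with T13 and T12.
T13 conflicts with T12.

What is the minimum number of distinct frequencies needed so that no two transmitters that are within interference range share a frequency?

T6, T3, T13, T12 are mutually in conflict, so at least 4 frequencies are needed.
4 frequencies suffice: frequency 1 → {T3}; frequency 2 → {T4, T12}; frequency 3 → {T6, T7, T2}; frequency 4 → {T13}. Every pair that conflicts lands in different frequencies.

4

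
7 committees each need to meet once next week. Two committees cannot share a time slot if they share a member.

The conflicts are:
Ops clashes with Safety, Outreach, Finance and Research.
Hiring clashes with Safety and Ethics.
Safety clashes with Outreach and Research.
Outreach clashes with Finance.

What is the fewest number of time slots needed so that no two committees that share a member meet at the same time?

3

Ops, Safety, Research all conflict with each other, so at least 3 time slots are needed.
3 time slots suffice: Ops=1, Hiring=1, Safety=2, Outreach=3, Finance=2, Ethics=2, Research=3. Each listed conflict is separated.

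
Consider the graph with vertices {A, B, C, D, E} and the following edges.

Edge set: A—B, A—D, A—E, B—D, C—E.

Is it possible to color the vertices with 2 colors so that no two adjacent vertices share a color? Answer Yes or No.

No

A, B, D form a triangle, so at least 3 colors are needed.
So 2 colors are not enough.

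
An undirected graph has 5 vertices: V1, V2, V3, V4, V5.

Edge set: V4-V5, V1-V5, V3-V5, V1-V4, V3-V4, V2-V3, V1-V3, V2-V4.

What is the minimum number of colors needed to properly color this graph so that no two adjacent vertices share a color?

V1, V3, V4, V5 are pairwise adjacent (a clique of size 4), so at least 4 colors are needed.
One proper 4-coloring: V1=Y, V2=G, V3=R, V4=B, V5=G. Each edge has distinct colors on its endpoints.

4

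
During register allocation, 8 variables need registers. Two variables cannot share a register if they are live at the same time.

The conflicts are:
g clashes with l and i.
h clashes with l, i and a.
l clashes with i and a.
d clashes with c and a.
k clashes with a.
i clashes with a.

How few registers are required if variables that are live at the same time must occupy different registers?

4

h, l, i, a pairwise conflict, so at least 4 registers are needed.
Using 4 registers: g=1, h=4, l=2, d=2, k=2, c=1, i=3, a=1. No two conflicting variables share a register.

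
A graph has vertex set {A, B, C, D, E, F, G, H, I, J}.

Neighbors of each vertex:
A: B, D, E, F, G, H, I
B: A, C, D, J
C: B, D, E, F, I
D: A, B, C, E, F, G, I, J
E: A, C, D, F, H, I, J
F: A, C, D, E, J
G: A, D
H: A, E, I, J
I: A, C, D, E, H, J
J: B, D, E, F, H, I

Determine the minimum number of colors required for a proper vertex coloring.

4

C, D, E, I are mutually adjacent (a clique of size 4), so at least 4 colors are needed.
4 colors suffice: color 1 → {D, H}; color 2 → {B, E, G}; color 3 → {A, C, J}; color 4 → {F, I}. No two adjacent vertices share a color.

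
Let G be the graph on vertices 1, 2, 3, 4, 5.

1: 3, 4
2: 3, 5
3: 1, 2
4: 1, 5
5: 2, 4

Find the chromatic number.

The cycle 1-4-5-2-3-1 has odd length 5, so it cannot be 2-colored; at least 3 colors are needed.
One proper 3-coloring: 1=a, 2=c, 3=b, 4=b, 5=a. Every edge joins two different colors.

3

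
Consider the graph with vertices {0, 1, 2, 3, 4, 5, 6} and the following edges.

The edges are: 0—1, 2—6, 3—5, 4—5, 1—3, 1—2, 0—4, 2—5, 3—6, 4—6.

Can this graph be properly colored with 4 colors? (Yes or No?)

The chromatic number is 3. The cycle 4-6-2-1-0-4 has odd length 5, so it cannot be 2-colored; at least 3 colors are needed.
3 colors suffice: color red → {2, 3, 4}; color blue → {1, 5, 6}; color green → {0}.
Since 4 ≥ 3, a proper 4-coloring certainly exists.

Yes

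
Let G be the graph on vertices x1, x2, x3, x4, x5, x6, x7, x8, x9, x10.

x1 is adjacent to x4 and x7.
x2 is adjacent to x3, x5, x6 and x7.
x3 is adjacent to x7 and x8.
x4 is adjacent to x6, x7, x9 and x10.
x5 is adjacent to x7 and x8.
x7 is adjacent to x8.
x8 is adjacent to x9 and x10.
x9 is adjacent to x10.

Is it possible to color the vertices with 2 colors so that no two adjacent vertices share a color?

No

x2, x5, x7 form a triangle, so at least 3 colors are needed.
So 2 colors are not enough.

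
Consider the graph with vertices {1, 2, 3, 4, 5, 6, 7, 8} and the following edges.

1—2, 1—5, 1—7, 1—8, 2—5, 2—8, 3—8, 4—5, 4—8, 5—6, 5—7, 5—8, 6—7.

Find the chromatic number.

1, 2, 5, 8 are mutually adjacent (a clique of size 4), so at least 4 colors are needed.
A valid assignment using 4 colors: 1=green, 2=yellow, 3=red, 4=green, 5=red, 6=green, 7=blue, 8=blue. No two adjacent vertices share a color.

4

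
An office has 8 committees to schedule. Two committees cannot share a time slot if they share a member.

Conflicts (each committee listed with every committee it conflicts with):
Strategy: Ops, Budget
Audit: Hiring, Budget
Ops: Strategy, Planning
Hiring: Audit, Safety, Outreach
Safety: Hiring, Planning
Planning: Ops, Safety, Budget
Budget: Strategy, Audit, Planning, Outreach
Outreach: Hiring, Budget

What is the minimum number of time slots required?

3

The cycle Outreach-Budget-Planning-Safety-Hiring-Outreach has odd length 5, so it cannot be 2-colored; at least 3 time slots are needed.
3 time slots suffice: time slot 1 → {Ops, Hiring, Budget}; time slot 2 → {Strategy, Audit, Planning, Outreach}; time slot 3 → {Safety}. No two conflicting committees share a time slot.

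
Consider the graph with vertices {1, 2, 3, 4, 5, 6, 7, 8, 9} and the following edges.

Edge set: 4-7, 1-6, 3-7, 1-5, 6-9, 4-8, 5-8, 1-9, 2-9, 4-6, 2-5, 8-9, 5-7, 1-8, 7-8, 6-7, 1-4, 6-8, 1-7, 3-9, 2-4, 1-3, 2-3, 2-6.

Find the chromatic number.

1, 4, 6, 7, 8 are pairwise adjacent (a clique of size 5), so at least 5 colors are needed.
One proper 5-coloring: 1=a, 2=a, 3=b, 4=e, 5=c, 6=c, 7=d, 8=b, 9=d. No two adjacent vertices share a color.

5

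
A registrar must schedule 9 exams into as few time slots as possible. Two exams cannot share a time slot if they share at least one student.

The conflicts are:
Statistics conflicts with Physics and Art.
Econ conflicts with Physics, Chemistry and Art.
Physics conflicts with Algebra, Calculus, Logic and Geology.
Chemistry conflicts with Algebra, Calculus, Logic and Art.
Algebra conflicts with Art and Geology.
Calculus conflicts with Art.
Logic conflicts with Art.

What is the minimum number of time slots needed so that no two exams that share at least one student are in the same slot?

Econ, Chemistry, Art are mutually in conflict, so at least 3 time slots are needed.
3 time slots suffice: time slot 1 → {Physics, Art}; time slot 2 → {Statistics, Chemistry, Geology}; time slot 3 → {Econ, Algebra, Calculus, Logic}. Every pair that conflicts lands in different time slots.

3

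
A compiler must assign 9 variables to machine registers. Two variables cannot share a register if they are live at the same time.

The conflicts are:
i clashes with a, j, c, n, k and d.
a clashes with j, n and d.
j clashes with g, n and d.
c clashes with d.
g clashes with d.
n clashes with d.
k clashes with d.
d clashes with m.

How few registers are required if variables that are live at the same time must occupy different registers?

i, a, j, n, d are mutually in conflict, so at least 5 registers are needed.
5 registers suffice: register 1 → {d}; register 2 → {i, g, m}; register 3 → {j, c, k}; register 4 → {a}; register 5 → {n}. No two conflicting variables share a register.

5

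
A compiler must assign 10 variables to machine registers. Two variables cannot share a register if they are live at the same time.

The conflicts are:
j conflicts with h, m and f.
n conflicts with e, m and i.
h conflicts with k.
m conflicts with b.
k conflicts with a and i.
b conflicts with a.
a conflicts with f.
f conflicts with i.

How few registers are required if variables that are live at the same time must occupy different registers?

The cycle j-h-k-a-f-j has odd length 5, so it cannot be 2-colored; at least 3 registers are needed.
3 registers suffice: register 1 → {j, n, k, b}; register 2 → {e, h, m, a, i}; register 3 → {f}. Each listed conflict is separated.

3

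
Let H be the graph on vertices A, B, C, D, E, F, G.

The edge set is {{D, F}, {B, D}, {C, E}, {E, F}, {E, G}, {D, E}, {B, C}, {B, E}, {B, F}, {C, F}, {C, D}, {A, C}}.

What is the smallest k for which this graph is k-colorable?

B, C, D, E, F form a clique, so at least 5 colors are needed.
5 colors suffice: color 1 → {C, G}; color 2 → {A, E}; color 3 → {F}; color 4 → {B}; color 5 → {D}. Each edge has distinct colors on its endpoints.

5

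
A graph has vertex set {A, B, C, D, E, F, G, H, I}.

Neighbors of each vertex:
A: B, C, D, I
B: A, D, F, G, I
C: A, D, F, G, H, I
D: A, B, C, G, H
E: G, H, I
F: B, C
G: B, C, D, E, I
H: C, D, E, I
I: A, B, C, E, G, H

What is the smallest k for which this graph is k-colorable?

E, H, I are pairwise adjacent, so at least 3 colors are needed.
A valid assignment using 3 colors: A=3, B=2, C=2, D=1, E=2, F=1, G=3, H=3, I=1. No two adjacent vertices share a color.

3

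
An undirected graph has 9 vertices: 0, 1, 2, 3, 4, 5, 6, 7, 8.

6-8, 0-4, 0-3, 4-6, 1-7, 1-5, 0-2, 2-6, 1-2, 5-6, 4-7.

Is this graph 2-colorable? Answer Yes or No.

The cycle 2-0-4-7-1-2 has odd length 5, so it cannot be 2-colored; at least 3 colors are needed.
So 2 colors are not enough.

No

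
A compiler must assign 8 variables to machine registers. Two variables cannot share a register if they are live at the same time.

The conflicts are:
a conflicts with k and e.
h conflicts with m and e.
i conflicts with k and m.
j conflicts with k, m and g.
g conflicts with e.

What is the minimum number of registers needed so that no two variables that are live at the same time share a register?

The cycle a-k-j-g-e-a has odd length 5, so it cannot be 2-colored; at least 3 registers are needed.
3 registers suffice: register 1 → {i, j, e}; register 2 → {k, m, g}; register 3 → {a, h}. No two conflicting variables share a register.

3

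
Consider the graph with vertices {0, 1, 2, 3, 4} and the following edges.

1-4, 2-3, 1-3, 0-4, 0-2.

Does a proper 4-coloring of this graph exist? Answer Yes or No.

The chromatic number is 3. The cycle 2-0-4-1-3-2 has odd length 5, so it cannot be 2-colored; at least 3 colors are needed.
3 colors suffice: color a → {2, 4}; color b → {0, 1}; color c → {3}.
Since 4 ≥ 3, a proper 4-coloring certainly exists.

Yes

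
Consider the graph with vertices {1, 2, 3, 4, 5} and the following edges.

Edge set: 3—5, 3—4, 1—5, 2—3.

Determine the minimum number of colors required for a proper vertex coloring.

2

3 and 4 are adjacent, so at least 2 colors are needed.
A valid assignment using 2 colors: 1=a, 2=b, 3=a, 4=b, 5=b. Every edge joins two different colors.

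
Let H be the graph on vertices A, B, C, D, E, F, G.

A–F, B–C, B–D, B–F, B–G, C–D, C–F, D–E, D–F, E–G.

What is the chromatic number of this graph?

B, C, D, F form a clique, so at least 4 colors are needed.
4 colors suffice: color red → {A, D, G}; color blue → {E, F}; color green → {B}; color yellow → {C}. No two adjacent vertices share a color.

4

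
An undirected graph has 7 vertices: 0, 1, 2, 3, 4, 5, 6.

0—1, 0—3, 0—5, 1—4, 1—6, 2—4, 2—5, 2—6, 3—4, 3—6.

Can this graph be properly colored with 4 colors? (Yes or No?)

Yes

The chromatic number is 3. The cycle 0-1-4-2-5-0 has odd length 5, so it cannot be 2-colored; at least 3 colors are needed.
3 colors suffice: 0=red, 1=blue, 2=blue, 3=blue, 4=red, 5=green, 6=red.
Since 4 ≥ 3, a proper 4-coloring certainly exists.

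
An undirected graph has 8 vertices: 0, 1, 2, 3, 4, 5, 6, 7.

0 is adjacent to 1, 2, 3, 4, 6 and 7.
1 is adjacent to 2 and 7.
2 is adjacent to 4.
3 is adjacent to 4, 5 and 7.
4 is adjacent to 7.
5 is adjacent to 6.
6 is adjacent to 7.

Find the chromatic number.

0, 3, 4, 7 form a clique, so at least 4 colors are needed.
4 colors suffice: color a → {0, 5}; color b → {2, 7}; color c → {1, 3, 6}; color d → {4}. No two adjacent vertices share a color.

4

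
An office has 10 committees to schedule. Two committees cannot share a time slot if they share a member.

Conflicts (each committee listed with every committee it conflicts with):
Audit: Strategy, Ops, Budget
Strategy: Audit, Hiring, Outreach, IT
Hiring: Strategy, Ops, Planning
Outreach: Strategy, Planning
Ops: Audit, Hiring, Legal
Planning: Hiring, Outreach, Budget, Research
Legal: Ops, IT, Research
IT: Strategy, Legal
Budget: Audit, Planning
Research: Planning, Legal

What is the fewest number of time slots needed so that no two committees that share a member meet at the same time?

3

The cycle IT-Strategy-Audit-Ops-Legal-IT has odd length 5, so it cannot be 2-colored; at least 3 time slots are needed.
3 time slots suffice: time slot 1 → {Strategy, Planning, Legal}; time slot 2 → {Audit, Hiring, Outreach, IT, Research}; time slot 3 → {Ops, Budget}. Each listed conflict is separated.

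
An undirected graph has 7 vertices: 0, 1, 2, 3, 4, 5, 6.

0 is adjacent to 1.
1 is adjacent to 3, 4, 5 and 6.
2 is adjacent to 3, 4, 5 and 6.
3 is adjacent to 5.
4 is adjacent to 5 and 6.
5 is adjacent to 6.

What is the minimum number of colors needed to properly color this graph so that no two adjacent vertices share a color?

4

2, 4, 5, 6 are mutually adjacent (a clique of size 4), so at least 4 colors are needed.
4 colors suffice: color red → {0, 5}; color blue → {1, 2}; color green → {3, 6}; color yellow → {4}. Every edge joins two different colors.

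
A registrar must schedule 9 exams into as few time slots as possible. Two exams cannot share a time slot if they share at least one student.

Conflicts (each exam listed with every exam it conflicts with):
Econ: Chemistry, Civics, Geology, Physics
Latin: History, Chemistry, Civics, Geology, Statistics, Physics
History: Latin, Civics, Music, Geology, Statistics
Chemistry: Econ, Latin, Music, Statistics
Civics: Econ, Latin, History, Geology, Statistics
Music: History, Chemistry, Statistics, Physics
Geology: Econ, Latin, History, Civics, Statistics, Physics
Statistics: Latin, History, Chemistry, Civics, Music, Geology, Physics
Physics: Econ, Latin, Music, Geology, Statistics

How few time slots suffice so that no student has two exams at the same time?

5

Latin, History, Civics, Geology, Statistics are mutually in conflict, so at least 5 time slots are needed.
5 time slots suffice: time slot 1 → {Econ, Statistics}; time slot 2 → {Music, Geology}; time slot 3 → {Latin}; time slot 4 → {History, Chemistry, Physics}; time slot 5 → {Civics}. No two conflicting exams share a time slot.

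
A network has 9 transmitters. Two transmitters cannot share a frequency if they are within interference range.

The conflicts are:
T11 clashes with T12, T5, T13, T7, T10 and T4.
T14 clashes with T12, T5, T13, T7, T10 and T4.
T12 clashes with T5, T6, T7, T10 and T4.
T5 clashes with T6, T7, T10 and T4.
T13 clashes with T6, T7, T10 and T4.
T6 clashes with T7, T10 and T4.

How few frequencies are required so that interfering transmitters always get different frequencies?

T14, T12, T5, T10 pairwise conflict, so at least 4 frequencies are needed.
A valid assignment using 4 frequencies: T11=4, T14=4, T12=1, T5=2, T13=1, T6=4, T7=3, T10=3, T4=3. No two conflicting transmitters share a frequency.

4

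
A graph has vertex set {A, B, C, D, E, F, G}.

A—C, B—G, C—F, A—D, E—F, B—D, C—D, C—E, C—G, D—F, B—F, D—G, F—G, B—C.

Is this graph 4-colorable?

No

B, C, D, F, G form a clique, so at least 5 colors are needed.
So 4 colors are not enough.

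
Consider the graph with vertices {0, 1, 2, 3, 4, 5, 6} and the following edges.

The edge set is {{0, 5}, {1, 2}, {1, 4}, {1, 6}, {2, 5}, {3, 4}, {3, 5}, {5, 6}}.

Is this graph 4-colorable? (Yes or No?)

The chromatic number is 3. The cycle 5-6-1-4-3-5 has odd length 5, so it cannot be 2-colored; at least 3 colors are needed.
3 colors suffice: 0=blue, 1=red, 2=blue, 3=green, 4=blue, 5=red, 6=blue.
Since 4 ≥ 3, a proper 4-coloring certainly exists.

Yes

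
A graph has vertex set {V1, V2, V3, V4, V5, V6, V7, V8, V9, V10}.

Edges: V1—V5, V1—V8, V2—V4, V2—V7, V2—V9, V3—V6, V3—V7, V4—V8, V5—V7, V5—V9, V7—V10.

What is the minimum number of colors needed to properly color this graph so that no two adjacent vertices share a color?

V1 and V5 are adjacent, so at least 2 colors are needed.
A valid assignment using 2 colors: V1=1, V2=2, V3=2, V4=1, V5=2, V6=1, V7=1, V8=2, V9=1, V10=2. No two adjacent vertices share a color.

2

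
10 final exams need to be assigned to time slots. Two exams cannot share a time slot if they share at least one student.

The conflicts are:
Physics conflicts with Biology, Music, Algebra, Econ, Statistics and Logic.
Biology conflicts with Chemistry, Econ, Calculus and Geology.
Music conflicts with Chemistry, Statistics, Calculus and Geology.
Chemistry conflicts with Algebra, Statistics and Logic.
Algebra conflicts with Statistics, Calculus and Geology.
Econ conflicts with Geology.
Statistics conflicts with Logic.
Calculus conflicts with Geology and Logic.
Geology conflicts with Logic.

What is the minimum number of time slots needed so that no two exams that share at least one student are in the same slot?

Physics, Algebra, Statistics all conflict with each other, so at least 3 time slots are needed.
Using 3 time slots: Physics=1, Biology=2, Music=2, Chemistry=1, Algebra=2, Econ=3, Statistics=3, Calculus=3, Geology=1, Logic=2. Every pair that conflicts lands in different time slots.

3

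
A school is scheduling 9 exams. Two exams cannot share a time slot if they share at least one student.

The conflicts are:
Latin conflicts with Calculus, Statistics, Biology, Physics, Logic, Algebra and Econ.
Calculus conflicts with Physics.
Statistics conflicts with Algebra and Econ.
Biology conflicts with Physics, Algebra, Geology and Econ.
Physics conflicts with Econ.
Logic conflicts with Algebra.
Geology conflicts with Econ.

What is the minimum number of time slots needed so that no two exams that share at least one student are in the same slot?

Latin, Biology, Physics, Econ are mutually in conflict, so at least 4 time slots are needed.
4 time slots suffice: Latin=1, Calculus=2, Statistics=3, Biology=3, Physics=4, Logic=3, Algebra=2, Geology=1, Econ=2. Every pair that conflicts lands in different time slots.

4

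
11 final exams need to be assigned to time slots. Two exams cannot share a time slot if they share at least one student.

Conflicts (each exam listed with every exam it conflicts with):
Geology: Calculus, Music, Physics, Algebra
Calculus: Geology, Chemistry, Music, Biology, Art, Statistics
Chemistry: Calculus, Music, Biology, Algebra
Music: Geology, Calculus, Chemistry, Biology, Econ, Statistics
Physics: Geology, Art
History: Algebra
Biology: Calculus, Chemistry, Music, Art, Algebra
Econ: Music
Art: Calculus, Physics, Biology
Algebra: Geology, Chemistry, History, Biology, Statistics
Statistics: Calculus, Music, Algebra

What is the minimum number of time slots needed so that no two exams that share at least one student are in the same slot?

4

Calculus, Chemistry, Music, Biology are mutually in conflict, so at least 4 time slots are needed.
4 time slots suffice: Geology=3, Calculus=2, Chemistry=4, Music=1, Physics=2, History=2, Biology=3, Econ=2, Art=1, Algebra=1, Statistics=3. No two conflicting exams share a time slot.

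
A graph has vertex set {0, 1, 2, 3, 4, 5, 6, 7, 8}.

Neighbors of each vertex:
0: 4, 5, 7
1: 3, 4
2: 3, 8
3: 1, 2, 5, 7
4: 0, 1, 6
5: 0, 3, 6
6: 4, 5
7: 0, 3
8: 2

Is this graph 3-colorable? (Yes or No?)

Yes

The chromatic number is 3. The cycle 1-3-7-0-4-1 has odd length 5, so it cannot be 2-colored; at least 3 colors are needed.
One proper 3-coloring: 0=c, 1=b, 2=b, 3=a, 4=a, 5=b, 6=c, 7=b, 8=a.
That is already a proper 3-coloring.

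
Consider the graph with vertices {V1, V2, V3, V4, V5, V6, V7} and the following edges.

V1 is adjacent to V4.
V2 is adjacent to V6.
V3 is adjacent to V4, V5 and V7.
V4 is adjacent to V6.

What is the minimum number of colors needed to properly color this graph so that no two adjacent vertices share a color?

2

V1 and V4 are adjacent, so at least 2 colors are needed.
A valid assignment using 2 colors: V1=B, V2=R, V3=B, V4=R, V5=R, V6=B, V7=R. Every edge joins two different colors.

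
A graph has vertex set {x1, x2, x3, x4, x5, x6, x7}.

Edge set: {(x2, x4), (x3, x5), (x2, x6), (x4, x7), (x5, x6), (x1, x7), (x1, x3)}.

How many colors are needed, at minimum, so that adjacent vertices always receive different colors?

The cycle x3-x1-x7-x4-x2-x6-x5-x3 has odd length 7, so it cannot be 2-colored; at least 3 colors are needed.
A valid assignment using 3 colors: x1=G, x2=B, x3=R, x4=R, x5=B, x6=R, x7=B. Each edge has distinct colors on its endpoints.

3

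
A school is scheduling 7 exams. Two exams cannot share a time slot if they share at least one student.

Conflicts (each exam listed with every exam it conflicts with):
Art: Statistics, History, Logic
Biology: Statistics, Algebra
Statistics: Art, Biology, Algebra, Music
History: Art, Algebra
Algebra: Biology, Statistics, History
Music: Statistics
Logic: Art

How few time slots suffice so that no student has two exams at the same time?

3

Biology, Statistics, Algebra pairwise conflict, so at least 3 time slots are needed.
Using 3 time slots: Art=2, Biology=3, Statistics=1, History=1, Algebra=2, Music=2, Logic=1. No two conflicting exams share a time slot.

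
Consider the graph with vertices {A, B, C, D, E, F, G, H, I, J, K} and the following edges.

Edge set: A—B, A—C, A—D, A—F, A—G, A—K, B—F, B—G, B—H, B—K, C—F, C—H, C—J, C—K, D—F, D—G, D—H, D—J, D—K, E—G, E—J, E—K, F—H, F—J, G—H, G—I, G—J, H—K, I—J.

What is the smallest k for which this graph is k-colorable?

A, C, K are mutually adjacent, so at least 3 colors are needed.
3 colors suffice: color red → {F, G, K}; color blue → {A, H, J}; color green → {B, C, D, E, I}. Every edge joins two different colors.

3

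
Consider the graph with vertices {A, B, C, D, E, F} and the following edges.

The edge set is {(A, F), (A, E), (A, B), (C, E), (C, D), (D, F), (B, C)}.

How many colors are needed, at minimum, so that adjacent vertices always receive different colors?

The cycle C-B-A-F-D-C has odd length 5, so it cannot be 2-colored; at least 3 colors are needed.
3 colors suffice: color 1 → {A, C}; color 2 → {B, D, E}; color 3 → {F}. No two adjacent vertices share a color.

3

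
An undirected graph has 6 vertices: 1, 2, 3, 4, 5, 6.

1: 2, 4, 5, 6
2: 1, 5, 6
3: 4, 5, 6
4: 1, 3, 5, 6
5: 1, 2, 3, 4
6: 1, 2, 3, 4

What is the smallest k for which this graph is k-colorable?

3, 4, 6 are pairwise adjacent, so at least 3 colors are needed.
3 colors suffice: color red → {5, 6}; color blue → {1, 3}; color green → {2, 4}. Every edge joins two different colors.

3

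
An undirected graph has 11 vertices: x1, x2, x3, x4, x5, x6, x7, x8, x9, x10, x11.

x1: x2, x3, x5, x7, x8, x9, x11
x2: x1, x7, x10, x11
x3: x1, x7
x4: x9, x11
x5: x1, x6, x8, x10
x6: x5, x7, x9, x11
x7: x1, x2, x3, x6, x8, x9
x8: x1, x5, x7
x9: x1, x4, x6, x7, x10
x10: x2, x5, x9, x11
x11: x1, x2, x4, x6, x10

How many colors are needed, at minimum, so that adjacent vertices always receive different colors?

3

x1, x3, x7 are mutually adjacent, so at least 3 colors are needed.
3 colors suffice: color R → {x1, x4, x6, x10}; color B → {x5, x7, x11}; color G → {x2, x3, x8, x9}. Each edge has distinct colors on its endpoints.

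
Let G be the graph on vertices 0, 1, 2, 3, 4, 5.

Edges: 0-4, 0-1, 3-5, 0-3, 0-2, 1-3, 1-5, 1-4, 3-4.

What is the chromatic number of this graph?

4

0, 1, 3, 4 are pairwise adjacent (a clique of size 4), so at least 4 colors are needed.
4 colors suffice: color red → {1, 2}; color blue → {0, 5}; color green → {3}; color yellow → {4}. Each edge has distinct colors on its endpoints.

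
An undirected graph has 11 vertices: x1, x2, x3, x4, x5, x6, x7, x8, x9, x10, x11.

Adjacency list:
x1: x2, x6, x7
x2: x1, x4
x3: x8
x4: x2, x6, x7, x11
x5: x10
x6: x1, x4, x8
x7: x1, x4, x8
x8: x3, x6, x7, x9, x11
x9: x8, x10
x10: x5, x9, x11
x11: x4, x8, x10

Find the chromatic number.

2

x9 and x10 are adjacent, so at least 2 colors are needed.
One proper 2-coloring: x1=1, x2=2, x3=2, x4=1, x5=2, x6=2, x7=2, x8=1, x9=2, x10=1, x11=2. Each edge has distinct colors on its endpoints.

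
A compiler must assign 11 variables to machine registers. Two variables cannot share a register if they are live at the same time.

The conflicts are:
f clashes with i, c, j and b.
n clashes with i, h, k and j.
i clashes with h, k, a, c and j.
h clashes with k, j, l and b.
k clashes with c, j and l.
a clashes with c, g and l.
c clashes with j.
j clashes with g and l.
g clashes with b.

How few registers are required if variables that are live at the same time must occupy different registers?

5

n, i, h, k, j are mutually in conflict, so at least 5 registers are needed.
A valid assignment using 5 registers: f=4, n=5, i=2, h=3, k=4, a=1, c=3, j=1, g=2, l=2, b=1. No two conflicting variables share a register.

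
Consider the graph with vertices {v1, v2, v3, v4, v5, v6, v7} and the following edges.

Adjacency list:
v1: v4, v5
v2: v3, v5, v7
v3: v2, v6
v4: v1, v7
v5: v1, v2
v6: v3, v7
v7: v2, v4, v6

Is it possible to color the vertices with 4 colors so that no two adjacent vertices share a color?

Yes

The chromatic number is 3. The cycle v5-v1-v4-v7-v2-v5 has odd length 5, so it cannot be 2-colored; at least 3 colors are needed.
3 colors suffice: color red → {v3, v5, v7}; color blue → {v2, v4, v6}; color green → {v1}.
Since 4 ≥ 3, a proper 4-coloring certainly exists.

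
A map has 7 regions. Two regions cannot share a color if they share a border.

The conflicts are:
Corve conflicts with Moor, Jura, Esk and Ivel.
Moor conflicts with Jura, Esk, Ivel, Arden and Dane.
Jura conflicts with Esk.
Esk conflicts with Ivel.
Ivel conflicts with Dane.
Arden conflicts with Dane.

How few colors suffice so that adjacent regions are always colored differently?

Corve, Moor, Jura, Esk all conflict with each other, so at least 4 colors are needed.
4 colors suffice: color 1 → {Moor}; color 2 → {Jura, Ivel, Arden}; color 3 → {Corve, Dane}; color 4 → {Esk}. No two conflicting regions share a color.

4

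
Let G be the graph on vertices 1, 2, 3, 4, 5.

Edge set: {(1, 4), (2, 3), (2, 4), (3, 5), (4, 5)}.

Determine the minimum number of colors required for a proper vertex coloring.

2

4 and 5 are adjacent, so at least 2 colors are needed.
2 colors suffice: color a → {3, 4}; color b → {1, 2, 5}. Every edge joins two different colors.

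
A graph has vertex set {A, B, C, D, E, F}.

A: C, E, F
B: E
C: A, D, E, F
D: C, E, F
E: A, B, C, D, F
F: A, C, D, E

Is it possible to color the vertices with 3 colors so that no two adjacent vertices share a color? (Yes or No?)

No

C, D, E, F form a clique, so at least 4 colors are needed.
So 3 colors are not enough.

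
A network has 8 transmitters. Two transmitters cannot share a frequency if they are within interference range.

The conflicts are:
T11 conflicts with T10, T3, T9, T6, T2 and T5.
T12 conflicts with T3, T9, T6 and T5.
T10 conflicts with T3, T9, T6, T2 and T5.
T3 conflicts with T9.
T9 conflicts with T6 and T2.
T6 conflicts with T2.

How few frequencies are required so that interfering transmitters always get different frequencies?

T11, T10, T9, T6, T2 pairwise conflict, so at least 5 frequencies are needed.
5 frequencies suffice: frequency 1 → {T11, T12}; frequency 2 → {T9, T5}; frequency 3 → {T10}; frequency 4 → {T3, T6}; frequency 5 → {T2}. No two conflicting transmitters share a frequency.

5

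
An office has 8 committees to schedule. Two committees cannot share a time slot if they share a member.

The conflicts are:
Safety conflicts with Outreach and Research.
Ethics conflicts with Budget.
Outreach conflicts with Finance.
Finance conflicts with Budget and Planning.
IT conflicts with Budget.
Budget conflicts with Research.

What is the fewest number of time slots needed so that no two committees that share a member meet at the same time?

3

The cycle Outreach-Safety-Research-Budget-Finance-Outreach has odd length 5, so it cannot be 2-colored; at least 3 time slots are needed.
Using 3 time slots: Safety=1, Ethics=2, Outreach=3, Finance=2, IT=2, Budget=1, Planning=1, Research=2. Each listed conflict is separated.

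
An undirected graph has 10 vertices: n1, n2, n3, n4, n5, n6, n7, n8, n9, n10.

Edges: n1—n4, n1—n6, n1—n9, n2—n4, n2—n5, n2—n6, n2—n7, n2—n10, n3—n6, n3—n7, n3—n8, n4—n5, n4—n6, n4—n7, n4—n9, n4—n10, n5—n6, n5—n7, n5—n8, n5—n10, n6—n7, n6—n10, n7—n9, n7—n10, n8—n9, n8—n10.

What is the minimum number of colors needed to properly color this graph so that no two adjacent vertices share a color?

n2, n4, n5, n6, n7, n10 form a clique, so at least 6 colors are needed.
One proper 6-coloring: n1=3, n2=6, n3=2, n4=2, n5=4, n6=1, n7=3, n8=1, n9=4, n10=5. Every edge joins two different colors.

6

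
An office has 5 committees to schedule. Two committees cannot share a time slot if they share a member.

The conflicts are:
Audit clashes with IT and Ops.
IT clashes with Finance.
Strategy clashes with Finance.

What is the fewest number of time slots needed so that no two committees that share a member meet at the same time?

Strategy and Finance conflict, so at least 2 time slots are needed.
2 time slots suffice: Audit=1, IT=2, Ops=2, Strategy=2, Finance=1. Every pair that conflicts lands in different time slots.

2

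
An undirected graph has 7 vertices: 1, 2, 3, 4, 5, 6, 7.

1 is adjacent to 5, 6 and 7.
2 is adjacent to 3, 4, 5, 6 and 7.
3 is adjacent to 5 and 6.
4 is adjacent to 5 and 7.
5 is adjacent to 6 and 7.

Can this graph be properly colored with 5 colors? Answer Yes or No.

The chromatic number is 4. 2, 3, 5, 6 are mutually adjacent (a clique of size 4), so at least 4 colors are needed.
4 colors suffice: color red → {5}; color blue → {1, 2}; color green → {6, 7}; color yellow → {3, 4}.
Since 5 ≥ 4, a proper 5-coloring certainly exists.

Yes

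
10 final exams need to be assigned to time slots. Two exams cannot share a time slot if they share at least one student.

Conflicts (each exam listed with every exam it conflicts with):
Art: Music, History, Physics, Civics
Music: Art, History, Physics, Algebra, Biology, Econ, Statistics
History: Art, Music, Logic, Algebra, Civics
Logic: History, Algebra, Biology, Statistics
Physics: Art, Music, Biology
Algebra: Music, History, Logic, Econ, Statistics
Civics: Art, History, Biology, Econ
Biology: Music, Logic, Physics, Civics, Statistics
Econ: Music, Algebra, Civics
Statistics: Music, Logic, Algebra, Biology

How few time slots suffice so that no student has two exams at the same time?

3

Art, History, Civics are mutually in conflict, so at least 3 time slots are needed.
3 time slots suffice: time slot 1 → {Music, Logic, Civics}; time slot 2 → {History, Physics, Econ, Statistics}; time slot 3 → {Art, Algebra, Biology}. No two conflicting exams share a time slot.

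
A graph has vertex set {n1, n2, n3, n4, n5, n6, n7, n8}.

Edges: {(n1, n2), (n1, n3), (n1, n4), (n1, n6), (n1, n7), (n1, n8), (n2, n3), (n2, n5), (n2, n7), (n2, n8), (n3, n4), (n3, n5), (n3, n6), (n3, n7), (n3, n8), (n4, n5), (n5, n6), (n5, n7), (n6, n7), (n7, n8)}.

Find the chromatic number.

n1, n2, n3, n7, n8 are pairwise adjacent (a clique of size 5), so at least 5 colors are needed.
5 colors suffice: color R → {n3}; color B → {n1, n5}; color G → {n4, n7}; color Y → {n2, n6}; color P → {n8}. Every edge joins two different colors.

5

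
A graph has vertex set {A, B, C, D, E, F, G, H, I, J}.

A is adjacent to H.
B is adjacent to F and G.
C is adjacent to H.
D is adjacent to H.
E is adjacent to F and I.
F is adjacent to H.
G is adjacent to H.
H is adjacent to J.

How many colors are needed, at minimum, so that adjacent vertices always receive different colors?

2

G and H are adjacent, so at least 2 colors are needed.
2 colors suffice: color 1 → {B, E, H}; color 2 → {A, C, D, F, G, I, J}. No two adjacent vertices share a color.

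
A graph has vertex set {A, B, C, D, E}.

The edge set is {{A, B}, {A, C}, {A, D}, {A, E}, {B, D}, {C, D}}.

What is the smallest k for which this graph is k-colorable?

A, C, D are mutually adjacent, so at least 3 colors are needed.
3 colors suffice: A=1, B=3, C=3, D=2, E=2. Every edge joins two different colors.

3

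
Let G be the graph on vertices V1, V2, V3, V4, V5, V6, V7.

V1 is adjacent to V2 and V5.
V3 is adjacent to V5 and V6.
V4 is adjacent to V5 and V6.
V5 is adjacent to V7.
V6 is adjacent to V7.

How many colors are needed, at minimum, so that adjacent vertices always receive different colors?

V5 and V7 are adjacent, so at least 2 colors are needed.
A valid assignment using 2 colors: V1=blue, V2=red, V3=blue, V4=blue, V5=red, V6=red, V7=blue. Every edge joins two different colors.

2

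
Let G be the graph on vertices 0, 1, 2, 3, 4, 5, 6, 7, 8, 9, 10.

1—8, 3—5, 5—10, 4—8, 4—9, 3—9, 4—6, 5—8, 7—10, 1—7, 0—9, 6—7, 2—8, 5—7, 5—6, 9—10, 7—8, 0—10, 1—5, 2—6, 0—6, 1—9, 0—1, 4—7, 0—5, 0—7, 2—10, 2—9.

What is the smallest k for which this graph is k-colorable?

4

1, 5, 7, 8 are mutually adjacent (a clique of size 4), so at least 4 colors are needed.
4 colors suffice: color a → {2, 4, 5}; color b → {7, 9}; color c → {0, 3, 8}; color d → {1, 6, 10}. Each edge has distinct colors on its endpoints.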